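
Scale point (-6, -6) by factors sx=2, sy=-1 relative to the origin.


Scaling: (x*sx, y*sy) = (-6*2, -6*-1) = (-12, 6)

(-12, 6)


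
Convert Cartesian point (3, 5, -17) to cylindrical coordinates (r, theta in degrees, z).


r = sqrt(3^2 + 5^2) = 5.831
theta = atan2(5, 3) = 59.0362 deg
z = -17

r = 5.831, theta = 59.0362 deg, z = -17


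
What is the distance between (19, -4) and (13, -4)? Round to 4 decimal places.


d = sqrt((13-19)^2 + (-4--4)^2) = 6

6


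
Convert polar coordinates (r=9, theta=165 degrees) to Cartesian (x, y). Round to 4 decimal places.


x = 9 * cos(165) = -8.6933
y = 9 * sin(165) = 2.3294

(-8.6933, 2.3294)


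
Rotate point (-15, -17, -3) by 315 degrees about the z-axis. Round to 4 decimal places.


x' = -15*cos(315) - -17*sin(315) = -22.6274
y' = -15*sin(315) + -17*cos(315) = -1.4142
z' = -3

(-22.6274, -1.4142, -3)


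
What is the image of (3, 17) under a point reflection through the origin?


Reflection through origin: (x, y) -> (-x, -y)
(3, 17) -> (-3, -17)

(-3, -17)


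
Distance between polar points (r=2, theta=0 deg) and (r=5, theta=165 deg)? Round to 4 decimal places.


d = sqrt(r1^2 + r2^2 - 2*r1*r2*cos(t2-t1))
d = sqrt(2^2 + 5^2 - 2*2*5*cos(165-0)) = 6.9512

6.9512


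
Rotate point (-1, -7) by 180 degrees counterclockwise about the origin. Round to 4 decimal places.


x' = -1*cos(180) - -7*sin(180) = 1
y' = -1*sin(180) + -7*cos(180) = 7

(1, 7)


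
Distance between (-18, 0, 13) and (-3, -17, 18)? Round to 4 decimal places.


d = sqrt((-3--18)^2 + (-17-0)^2 + (18-13)^2) = 23.2164

23.2164


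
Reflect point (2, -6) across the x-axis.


Reflection across x-axis: (x, y) -> (x, -y)
(2, -6) -> (2, 6)

(2, 6)


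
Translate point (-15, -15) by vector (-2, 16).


Translation: (x+dx, y+dy) = (-15+-2, -15+16) = (-17, 1)

(-17, 1)


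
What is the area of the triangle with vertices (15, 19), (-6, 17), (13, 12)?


Area = |x1(y2-y3) + x2(y3-y1) + x3(y1-y2)| / 2
= |15*(17-12) + -6*(12-19) + 13*(19-17)| / 2
= 71.5

71.5


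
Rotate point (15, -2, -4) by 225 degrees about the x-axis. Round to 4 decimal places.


x' = 15
y' = -2*cos(225) - -4*sin(225) = -1.4142
z' = -2*sin(225) + -4*cos(225) = 4.2426

(15, -1.4142, 4.2426)


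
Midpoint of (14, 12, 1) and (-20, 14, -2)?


Midpoint = ((14+-20)/2, (12+14)/2, (1+-2)/2) = (-3, 13, -0.5)

(-3, 13, -0.5)


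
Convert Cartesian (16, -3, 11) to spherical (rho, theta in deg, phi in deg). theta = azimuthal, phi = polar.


rho = sqrt(16^2 + (-3)^2 + 11^2) = 19.6469
theta = atan2(-3, 16) = 349.3803 deg
phi = acos(11/19.6469) = 55.9521 deg

rho = 19.6469, theta = 349.3803 deg, phi = 55.9521 deg


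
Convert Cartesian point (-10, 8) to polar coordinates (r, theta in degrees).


r = sqrt((-10)^2 + 8^2) = 12.8062
theta = atan2(8, -10) = 141.3402 degrees

r = 12.8062, theta = 141.3402 degrees


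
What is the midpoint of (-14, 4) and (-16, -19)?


Midpoint = ((-14+-16)/2, (4+-19)/2) = (-15, -7.5)

(-15, -7.5)


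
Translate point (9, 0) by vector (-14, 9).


Translation: (x+dx, y+dy) = (9+-14, 0+9) = (-5, 9)

(-5, 9)


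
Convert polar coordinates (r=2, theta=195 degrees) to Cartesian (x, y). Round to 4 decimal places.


x = 2 * cos(195) = -1.9319
y = 2 * sin(195) = -0.5176

(-1.9319, -0.5176)


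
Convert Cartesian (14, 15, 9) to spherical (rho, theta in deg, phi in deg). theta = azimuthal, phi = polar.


rho = sqrt(14^2 + 15^2 + 9^2) = 22.4054
theta = atan2(15, 14) = 46.9749 deg
phi = acos(9/22.4054) = 66.3162 deg

rho = 22.4054, theta = 46.9749 deg, phi = 66.3162 deg


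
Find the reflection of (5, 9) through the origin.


Reflection through origin: (x, y) -> (-x, -y)
(5, 9) -> (-5, -9)

(-5, -9)


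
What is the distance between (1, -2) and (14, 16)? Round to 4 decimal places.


d = sqrt((14-1)^2 + (16--2)^2) = 22.2036

22.2036


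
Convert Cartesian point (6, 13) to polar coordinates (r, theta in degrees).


r = sqrt(6^2 + 13^2) = 14.3178
theta = atan2(13, 6) = 65.2249 degrees

r = 14.3178, theta = 65.2249 degrees


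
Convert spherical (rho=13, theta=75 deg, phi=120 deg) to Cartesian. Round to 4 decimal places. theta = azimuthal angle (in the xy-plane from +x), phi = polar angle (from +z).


x = 13 * sin(120) * cos(75) = 2.9139
y = 13 * sin(120) * sin(75) = 10.8747
z = 13 * cos(120) = -6.5

(2.9139, 10.8747, -6.5)


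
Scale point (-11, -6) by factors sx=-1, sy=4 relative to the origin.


Scaling: (x*sx, y*sy) = (-11*-1, -6*4) = (11, -24)

(11, -24)


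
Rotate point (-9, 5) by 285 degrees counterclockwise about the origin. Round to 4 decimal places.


x' = -9*cos(285) - 5*sin(285) = 2.5003
y' = -9*sin(285) + 5*cos(285) = 9.9874

(2.5003, 9.9874)


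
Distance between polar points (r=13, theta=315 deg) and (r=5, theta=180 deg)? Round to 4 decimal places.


d = sqrt(r1^2 + r2^2 - 2*r1*r2*cos(t2-t1))
d = sqrt(13^2 + 5^2 - 2*13*5*cos(180-315)) = 16.9093

16.9093


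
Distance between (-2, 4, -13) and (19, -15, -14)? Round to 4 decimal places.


d = sqrt((19--2)^2 + (-15-4)^2 + (-14--13)^2) = 28.3373

28.3373


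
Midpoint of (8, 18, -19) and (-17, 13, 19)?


Midpoint = ((8+-17)/2, (18+13)/2, (-19+19)/2) = (-4.5, 15.5, 0)

(-4.5, 15.5, 0)


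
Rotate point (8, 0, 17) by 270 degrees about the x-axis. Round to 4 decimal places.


x' = 8
y' = 0*cos(270) - 17*sin(270) = 17
z' = 0*sin(270) + 17*cos(270) = 0

(8, 17, 0)


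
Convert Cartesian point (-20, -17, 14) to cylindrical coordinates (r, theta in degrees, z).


r = sqrt((-20)^2 + (-17)^2) = 26.2488
theta = atan2(-17, -20) = 220.3645 deg
z = 14

r = 26.2488, theta = 220.3645 deg, z = 14


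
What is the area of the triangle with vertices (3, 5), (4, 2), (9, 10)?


Area = |x1(y2-y3) + x2(y3-y1) + x3(y1-y2)| / 2
= |3*(2-10) + 4*(10-5) + 9*(5-2)| / 2
= 11.5

11.5


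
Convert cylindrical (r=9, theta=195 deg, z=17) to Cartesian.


x = 9 * cos(195) = -8.6933
y = 9 * sin(195) = -2.3294
z = 17

(-8.6933, -2.3294, 17)


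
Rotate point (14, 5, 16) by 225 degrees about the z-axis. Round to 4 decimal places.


x' = 14*cos(225) - 5*sin(225) = -6.364
y' = 14*sin(225) + 5*cos(225) = -13.435
z' = 16

(-6.364, -13.435, 16)


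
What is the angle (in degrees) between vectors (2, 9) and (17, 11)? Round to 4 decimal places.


dot = 2*17 + 9*11 = 133
|u| = 9.2195, |v| = 20.2485
cos(angle) = 0.7124
angle = 44.5659 degrees

44.5659 degrees


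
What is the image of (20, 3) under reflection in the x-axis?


Reflection across x-axis: (x, y) -> (x, -y)
(20, 3) -> (20, -3)

(20, -3)


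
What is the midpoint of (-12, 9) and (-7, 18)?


Midpoint = ((-12+-7)/2, (9+18)/2) = (-9.5, 13.5)

(-9.5, 13.5)


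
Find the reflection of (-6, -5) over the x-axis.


Reflection across x-axis: (x, y) -> (x, -y)
(-6, -5) -> (-6, 5)

(-6, 5)


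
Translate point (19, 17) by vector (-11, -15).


Translation: (x+dx, y+dy) = (19+-11, 17+-15) = (8, 2)

(8, 2)


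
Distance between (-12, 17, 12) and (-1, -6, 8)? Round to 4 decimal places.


d = sqrt((-1--12)^2 + (-6-17)^2 + (8-12)^2) = 25.807

25.807


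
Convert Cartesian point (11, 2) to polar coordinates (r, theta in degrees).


r = sqrt(11^2 + 2^2) = 11.1803
theta = atan2(2, 11) = 10.3048 degrees

r = 11.1803, theta = 10.3048 degrees


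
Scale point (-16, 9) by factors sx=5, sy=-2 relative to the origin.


Scaling: (x*sx, y*sy) = (-16*5, 9*-2) = (-80, -18)

(-80, -18)


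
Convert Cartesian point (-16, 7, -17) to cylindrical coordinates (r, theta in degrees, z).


r = sqrt((-16)^2 + 7^2) = 17.4642
theta = atan2(7, -16) = 156.3706 deg
z = -17

r = 17.4642, theta = 156.3706 deg, z = -17


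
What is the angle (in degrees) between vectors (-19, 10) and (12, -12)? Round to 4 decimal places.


dot = -19*12 + 10*-12 = -348
|u| = 21.4709, |v| = 16.9706
cos(angle) = -0.9551
angle = 162.7585 degrees

162.7585 degrees


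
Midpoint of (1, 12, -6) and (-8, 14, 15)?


Midpoint = ((1+-8)/2, (12+14)/2, (-6+15)/2) = (-3.5, 13, 4.5)

(-3.5, 13, 4.5)


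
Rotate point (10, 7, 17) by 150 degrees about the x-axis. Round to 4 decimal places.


x' = 10
y' = 7*cos(150) - 17*sin(150) = -14.5622
z' = 7*sin(150) + 17*cos(150) = -11.2224

(10, -14.5622, -11.2224)


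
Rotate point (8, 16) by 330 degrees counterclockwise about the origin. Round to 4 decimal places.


x' = 8*cos(330) - 16*sin(330) = 14.9282
y' = 8*sin(330) + 16*cos(330) = 9.8564

(14.9282, 9.8564)


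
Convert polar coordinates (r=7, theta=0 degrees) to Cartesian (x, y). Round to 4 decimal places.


x = 7 * cos(0) = 7
y = 7 * sin(0) = 0

(7, 0)


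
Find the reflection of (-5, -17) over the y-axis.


Reflection across y-axis: (x, y) -> (-x, y)
(-5, -17) -> (5, -17)

(5, -17)


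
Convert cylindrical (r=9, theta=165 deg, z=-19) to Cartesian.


x = 9 * cos(165) = -8.6933
y = 9 * sin(165) = 2.3294
z = -19

(-8.6933, 2.3294, -19)


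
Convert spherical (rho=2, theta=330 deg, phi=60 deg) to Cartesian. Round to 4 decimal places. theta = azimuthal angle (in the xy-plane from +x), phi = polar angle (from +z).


x = 2 * sin(60) * cos(330) = 1.5
y = 2 * sin(60) * sin(330) = -0.866
z = 2 * cos(60) = 1

(1.5, -0.866, 1)


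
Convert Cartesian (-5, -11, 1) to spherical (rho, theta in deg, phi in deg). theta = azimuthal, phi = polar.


rho = sqrt((-5)^2 + (-11)^2 + 1^2) = 12.1244
theta = atan2(-11, -5) = 245.556 deg
phi = acos(1/12.1244) = 85.2689 deg

rho = 12.1244, theta = 245.556 deg, phi = 85.2689 deg


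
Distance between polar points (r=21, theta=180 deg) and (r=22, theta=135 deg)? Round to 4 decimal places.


d = sqrt(r1^2 + r2^2 - 2*r1*r2*cos(t2-t1))
d = sqrt(21^2 + 22^2 - 2*21*22*cos(135-180)) = 16.4813

16.4813


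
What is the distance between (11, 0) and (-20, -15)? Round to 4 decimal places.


d = sqrt((-20-11)^2 + (-15-0)^2) = 34.4384

34.4384


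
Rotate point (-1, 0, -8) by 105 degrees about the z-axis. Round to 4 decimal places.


x' = -1*cos(105) - 0*sin(105) = 0.2588
y' = -1*sin(105) + 0*cos(105) = -0.9659
z' = -8

(0.2588, -0.9659, -8)


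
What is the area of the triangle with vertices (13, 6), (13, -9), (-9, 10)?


Area = |x1(y2-y3) + x2(y3-y1) + x3(y1-y2)| / 2
= |13*(-9-10) + 13*(10-6) + -9*(6--9)| / 2
= 165

165


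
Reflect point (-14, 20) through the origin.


Reflection through origin: (x, y) -> (-x, -y)
(-14, 20) -> (14, -20)

(14, -20)


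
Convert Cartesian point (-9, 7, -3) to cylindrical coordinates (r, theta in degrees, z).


r = sqrt((-9)^2 + 7^2) = 11.4018
theta = atan2(7, -9) = 142.125 deg
z = -3

r = 11.4018, theta = 142.125 deg, z = -3


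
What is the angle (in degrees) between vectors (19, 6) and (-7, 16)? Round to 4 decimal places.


dot = 19*-7 + 6*16 = -37
|u| = 19.9249, |v| = 17.4642
cos(angle) = -0.1063
angle = 96.1038 degrees

96.1038 degrees


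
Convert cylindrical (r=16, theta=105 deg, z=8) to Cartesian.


x = 16 * cos(105) = -4.1411
y = 16 * sin(105) = 15.4548
z = 8

(-4.1411, 15.4548, 8)


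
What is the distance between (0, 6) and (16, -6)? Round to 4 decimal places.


d = sqrt((16-0)^2 + (-6-6)^2) = 20

20


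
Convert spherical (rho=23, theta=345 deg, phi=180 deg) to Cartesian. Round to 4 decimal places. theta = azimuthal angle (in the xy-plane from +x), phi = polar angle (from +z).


x = 23 * sin(180) * cos(345) = 0
y = 23 * sin(180) * sin(345) = 0
z = 23 * cos(180) = -23

(0, 0, -23)


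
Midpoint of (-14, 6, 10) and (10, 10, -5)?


Midpoint = ((-14+10)/2, (6+10)/2, (10+-5)/2) = (-2, 8, 2.5)

(-2, 8, 2.5)


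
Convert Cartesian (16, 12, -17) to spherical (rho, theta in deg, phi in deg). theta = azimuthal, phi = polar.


rho = sqrt(16^2 + 12^2 + (-17)^2) = 26.2488
theta = atan2(12, 16) = 36.8699 deg
phi = acos(-17/26.2488) = 130.3645 deg

rho = 26.2488, theta = 36.8699 deg, phi = 130.3645 deg


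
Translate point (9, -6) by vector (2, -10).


Translation: (x+dx, y+dy) = (9+2, -6+-10) = (11, -16)

(11, -16)


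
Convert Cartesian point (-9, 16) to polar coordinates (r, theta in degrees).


r = sqrt((-9)^2 + 16^2) = 18.3576
theta = atan2(16, -9) = 119.3578 degrees

r = 18.3576, theta = 119.3578 degrees


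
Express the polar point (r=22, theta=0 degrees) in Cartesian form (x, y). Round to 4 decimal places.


x = 22 * cos(0) = 22
y = 22 * sin(0) = 0

(22, 0)


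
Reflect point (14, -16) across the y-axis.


Reflection across y-axis: (x, y) -> (-x, y)
(14, -16) -> (-14, -16)

(-14, -16)


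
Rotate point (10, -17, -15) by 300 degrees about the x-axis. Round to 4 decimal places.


x' = 10
y' = -17*cos(300) - -15*sin(300) = -21.4904
z' = -17*sin(300) + -15*cos(300) = 7.2224

(10, -21.4904, 7.2224)


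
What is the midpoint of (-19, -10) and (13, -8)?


Midpoint = ((-19+13)/2, (-10+-8)/2) = (-3, -9)

(-3, -9)


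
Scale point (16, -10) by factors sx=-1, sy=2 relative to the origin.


Scaling: (x*sx, y*sy) = (16*-1, -10*2) = (-16, -20)

(-16, -20)


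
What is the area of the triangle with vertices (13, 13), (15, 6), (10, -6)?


Area = |x1(y2-y3) + x2(y3-y1) + x3(y1-y2)| / 2
= |13*(6--6) + 15*(-6-13) + 10*(13-6)| / 2
= 29.5

29.5


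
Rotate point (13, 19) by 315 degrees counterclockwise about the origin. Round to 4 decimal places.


x' = 13*cos(315) - 19*sin(315) = 22.6274
y' = 13*sin(315) + 19*cos(315) = 4.2426

(22.6274, 4.2426)


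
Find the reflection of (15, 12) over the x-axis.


Reflection across x-axis: (x, y) -> (x, -y)
(15, 12) -> (15, -12)

(15, -12)


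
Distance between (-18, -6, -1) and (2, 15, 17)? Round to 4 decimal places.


d = sqrt((2--18)^2 + (15--6)^2 + (17--1)^2) = 34.1321

34.1321


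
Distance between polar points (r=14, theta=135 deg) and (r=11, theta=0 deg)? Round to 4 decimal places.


d = sqrt(r1^2 + r2^2 - 2*r1*r2*cos(t2-t1))
d = sqrt(14^2 + 11^2 - 2*14*11*cos(0-135)) = 23.1255

23.1255


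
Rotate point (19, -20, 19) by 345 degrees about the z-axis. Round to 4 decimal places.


x' = 19*cos(345) - -20*sin(345) = 13.1762
y' = 19*sin(345) + -20*cos(345) = -24.2361
z' = 19

(13.1762, -24.2361, 19)


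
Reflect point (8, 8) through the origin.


Reflection through origin: (x, y) -> (-x, -y)
(8, 8) -> (-8, -8)

(-8, -8)


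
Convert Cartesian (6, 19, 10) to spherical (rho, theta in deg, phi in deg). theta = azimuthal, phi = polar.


rho = sqrt(6^2 + 19^2 + 10^2) = 22.2935
theta = atan2(19, 6) = 72.4744 deg
phi = acos(10/22.2935) = 63.3486 deg

rho = 22.2935, theta = 72.4744 deg, phi = 63.3486 deg


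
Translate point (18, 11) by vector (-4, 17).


Translation: (x+dx, y+dy) = (18+-4, 11+17) = (14, 28)

(14, 28)


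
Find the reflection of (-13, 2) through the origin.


Reflection through origin: (x, y) -> (-x, -y)
(-13, 2) -> (13, -2)

(13, -2)


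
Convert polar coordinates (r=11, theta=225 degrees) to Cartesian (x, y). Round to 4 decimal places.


x = 11 * cos(225) = -7.7782
y = 11 * sin(225) = -7.7782

(-7.7782, -7.7782)


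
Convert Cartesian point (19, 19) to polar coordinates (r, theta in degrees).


r = sqrt(19^2 + 19^2) = 26.8701
theta = atan2(19, 19) = 45 degrees

r = 26.8701, theta = 45 degrees


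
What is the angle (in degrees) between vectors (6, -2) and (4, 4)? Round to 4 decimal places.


dot = 6*4 + -2*4 = 16
|u| = 6.3246, |v| = 5.6569
cos(angle) = 0.4472
angle = 63.4349 degrees

63.4349 degrees


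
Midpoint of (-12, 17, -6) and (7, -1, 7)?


Midpoint = ((-12+7)/2, (17+-1)/2, (-6+7)/2) = (-2.5, 8, 0.5)

(-2.5, 8, 0.5)


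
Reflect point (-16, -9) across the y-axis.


Reflection across y-axis: (x, y) -> (-x, y)
(-16, -9) -> (16, -9)

(16, -9)


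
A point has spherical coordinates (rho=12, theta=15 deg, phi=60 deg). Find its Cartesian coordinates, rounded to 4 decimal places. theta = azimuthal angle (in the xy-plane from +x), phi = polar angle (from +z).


x = 12 * sin(60) * cos(15) = 10.0382
y = 12 * sin(60) * sin(15) = 2.6897
z = 12 * cos(60) = 6

(10.0382, 2.6897, 6)


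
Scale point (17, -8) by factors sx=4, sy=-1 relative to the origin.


Scaling: (x*sx, y*sy) = (17*4, -8*-1) = (68, 8)

(68, 8)


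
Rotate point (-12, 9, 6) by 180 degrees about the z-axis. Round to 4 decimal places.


x' = -12*cos(180) - 9*sin(180) = 12
y' = -12*sin(180) + 9*cos(180) = -9
z' = 6

(12, -9, 6)


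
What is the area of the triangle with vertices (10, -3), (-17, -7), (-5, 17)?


Area = |x1(y2-y3) + x2(y3-y1) + x3(y1-y2)| / 2
= |10*(-7-17) + -17*(17--3) + -5*(-3--7)| / 2
= 300

300


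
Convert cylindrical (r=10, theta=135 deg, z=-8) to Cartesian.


x = 10 * cos(135) = -7.0711
y = 10 * sin(135) = 7.0711
z = -8

(-7.0711, 7.0711, -8)


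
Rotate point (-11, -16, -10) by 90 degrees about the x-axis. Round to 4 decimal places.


x' = -11
y' = -16*cos(90) - -10*sin(90) = 10
z' = -16*sin(90) + -10*cos(90) = -16

(-11, 10, -16)


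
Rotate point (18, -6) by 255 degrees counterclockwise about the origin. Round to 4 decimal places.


x' = 18*cos(255) - -6*sin(255) = -10.4543
y' = 18*sin(255) + -6*cos(255) = -15.8338

(-10.4543, -15.8338)


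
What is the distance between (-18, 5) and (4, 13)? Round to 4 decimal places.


d = sqrt((4--18)^2 + (13-5)^2) = 23.4094

23.4094


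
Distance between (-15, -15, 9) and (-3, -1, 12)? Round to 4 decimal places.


d = sqrt((-3--15)^2 + (-1--15)^2 + (12-9)^2) = 18.6815

18.6815


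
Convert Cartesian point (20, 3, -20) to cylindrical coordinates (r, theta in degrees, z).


r = sqrt(20^2 + 3^2) = 20.2237
theta = atan2(3, 20) = 8.5308 deg
z = -20

r = 20.2237, theta = 8.5308 deg, z = -20


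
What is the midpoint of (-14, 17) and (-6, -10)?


Midpoint = ((-14+-6)/2, (17+-10)/2) = (-10, 3.5)

(-10, 3.5)


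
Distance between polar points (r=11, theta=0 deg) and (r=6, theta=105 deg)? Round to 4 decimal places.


d = sqrt(r1^2 + r2^2 - 2*r1*r2*cos(t2-t1))
d = sqrt(11^2 + 6^2 - 2*11*6*cos(105-0)) = 13.8262

13.8262


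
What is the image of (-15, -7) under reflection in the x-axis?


Reflection across x-axis: (x, y) -> (x, -y)
(-15, -7) -> (-15, 7)

(-15, 7)


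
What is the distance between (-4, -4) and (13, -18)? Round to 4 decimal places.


d = sqrt((13--4)^2 + (-18--4)^2) = 22.0227

22.0227


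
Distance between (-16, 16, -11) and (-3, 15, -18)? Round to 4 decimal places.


d = sqrt((-3--16)^2 + (15-16)^2 + (-18--11)^2) = 14.7986

14.7986


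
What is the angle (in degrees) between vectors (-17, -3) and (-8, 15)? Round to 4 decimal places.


dot = -17*-8 + -3*15 = 91
|u| = 17.2627, |v| = 17
cos(angle) = 0.3101
angle = 71.9355 degrees

71.9355 degrees


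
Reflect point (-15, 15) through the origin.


Reflection through origin: (x, y) -> (-x, -y)
(-15, 15) -> (15, -15)

(15, -15)


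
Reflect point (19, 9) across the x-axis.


Reflection across x-axis: (x, y) -> (x, -y)
(19, 9) -> (19, -9)

(19, -9)


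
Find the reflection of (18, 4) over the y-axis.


Reflection across y-axis: (x, y) -> (-x, y)
(18, 4) -> (-18, 4)

(-18, 4)


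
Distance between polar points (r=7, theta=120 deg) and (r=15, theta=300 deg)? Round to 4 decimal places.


d = sqrt(r1^2 + r2^2 - 2*r1*r2*cos(t2-t1))
d = sqrt(7^2 + 15^2 - 2*7*15*cos(300-120)) = 22

22


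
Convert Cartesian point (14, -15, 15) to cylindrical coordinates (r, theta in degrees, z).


r = sqrt(14^2 + (-15)^2) = 20.5183
theta = atan2(-15, 14) = 313.0251 deg
z = 15

r = 20.5183, theta = 313.0251 deg, z = 15


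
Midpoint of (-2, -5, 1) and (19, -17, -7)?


Midpoint = ((-2+19)/2, (-5+-17)/2, (1+-7)/2) = (8.5, -11, -3)

(8.5, -11, -3)


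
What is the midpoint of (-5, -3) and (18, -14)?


Midpoint = ((-5+18)/2, (-3+-14)/2) = (6.5, -8.5)

(6.5, -8.5)


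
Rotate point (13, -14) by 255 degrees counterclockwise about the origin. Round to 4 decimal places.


x' = 13*cos(255) - -14*sin(255) = -16.8876
y' = 13*sin(255) + -14*cos(255) = -8.9336

(-16.8876, -8.9336)


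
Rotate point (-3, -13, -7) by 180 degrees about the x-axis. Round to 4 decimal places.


x' = -3
y' = -13*cos(180) - -7*sin(180) = 13
z' = -13*sin(180) + -7*cos(180) = 7

(-3, 13, 7)


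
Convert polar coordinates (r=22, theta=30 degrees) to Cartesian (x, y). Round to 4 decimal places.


x = 22 * cos(30) = 19.0526
y = 22 * sin(30) = 11

(19.0526, 11)


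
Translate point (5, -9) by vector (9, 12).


Translation: (x+dx, y+dy) = (5+9, -9+12) = (14, 3)

(14, 3)


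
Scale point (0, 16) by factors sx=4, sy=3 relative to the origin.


Scaling: (x*sx, y*sy) = (0*4, 16*3) = (0, 48)

(0, 48)


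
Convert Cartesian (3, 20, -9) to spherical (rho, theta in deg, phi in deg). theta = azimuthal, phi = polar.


rho = sqrt(3^2 + 20^2 + (-9)^2) = 22.1359
theta = atan2(20, 3) = 81.4692 deg
phi = acos(-9/22.1359) = 113.9901 deg

rho = 22.1359, theta = 81.4692 deg, phi = 113.9901 deg


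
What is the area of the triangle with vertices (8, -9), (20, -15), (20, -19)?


Area = |x1(y2-y3) + x2(y3-y1) + x3(y1-y2)| / 2
= |8*(-15--19) + 20*(-19--9) + 20*(-9--15)| / 2
= 24

24


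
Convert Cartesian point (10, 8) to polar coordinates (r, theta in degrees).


r = sqrt(10^2 + 8^2) = 12.8062
theta = atan2(8, 10) = 38.6598 degrees

r = 12.8062, theta = 38.6598 degrees


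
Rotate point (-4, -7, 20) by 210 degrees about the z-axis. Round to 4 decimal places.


x' = -4*cos(210) - -7*sin(210) = -0.0359
y' = -4*sin(210) + -7*cos(210) = 8.0622
z' = 20

(-0.0359, 8.0622, 20)


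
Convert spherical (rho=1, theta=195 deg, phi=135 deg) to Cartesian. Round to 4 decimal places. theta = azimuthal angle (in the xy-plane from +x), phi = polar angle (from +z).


x = 1 * sin(135) * cos(195) = -0.683
y = 1 * sin(135) * sin(195) = -0.183
z = 1 * cos(135) = -0.7071

(-0.683, -0.183, -0.7071)


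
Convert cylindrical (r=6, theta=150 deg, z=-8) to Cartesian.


x = 6 * cos(150) = -5.1962
y = 6 * sin(150) = 3
z = -8

(-5.1962, 3, -8)


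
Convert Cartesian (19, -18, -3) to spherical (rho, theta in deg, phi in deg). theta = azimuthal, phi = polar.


rho = sqrt(19^2 + (-18)^2 + (-3)^2) = 26.3439
theta = atan2(-18, 19) = 316.5482 deg
phi = acos(-3/26.3439) = 96.5389 deg

rho = 26.3439, theta = 316.5482 deg, phi = 96.5389 deg


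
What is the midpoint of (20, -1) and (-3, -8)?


Midpoint = ((20+-3)/2, (-1+-8)/2) = (8.5, -4.5)

(8.5, -4.5)


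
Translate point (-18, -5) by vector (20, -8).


Translation: (x+dx, y+dy) = (-18+20, -5+-8) = (2, -13)

(2, -13)


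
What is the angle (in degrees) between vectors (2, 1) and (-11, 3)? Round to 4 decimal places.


dot = 2*-11 + 1*3 = -19
|u| = 2.2361, |v| = 11.4018
cos(angle) = -0.7452
angle = 138.1798 degrees

138.1798 degrees


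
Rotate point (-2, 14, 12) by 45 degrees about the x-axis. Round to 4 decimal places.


x' = -2
y' = 14*cos(45) - 12*sin(45) = 1.4142
z' = 14*sin(45) + 12*cos(45) = 18.3848

(-2, 1.4142, 18.3848)


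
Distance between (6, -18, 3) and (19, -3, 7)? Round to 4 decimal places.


d = sqrt((19-6)^2 + (-3--18)^2 + (7-3)^2) = 20.2485

20.2485


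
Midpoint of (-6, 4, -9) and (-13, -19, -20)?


Midpoint = ((-6+-13)/2, (4+-19)/2, (-9+-20)/2) = (-9.5, -7.5, -14.5)

(-9.5, -7.5, -14.5)


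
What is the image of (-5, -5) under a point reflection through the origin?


Reflection through origin: (x, y) -> (-x, -y)
(-5, -5) -> (5, 5)

(5, 5)


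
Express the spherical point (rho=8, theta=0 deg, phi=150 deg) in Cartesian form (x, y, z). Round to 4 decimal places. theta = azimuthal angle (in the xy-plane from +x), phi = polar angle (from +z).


x = 8 * sin(150) * cos(0) = 4
y = 8 * sin(150) * sin(0) = 0
z = 8 * cos(150) = -6.9282

(4, 0, -6.9282)


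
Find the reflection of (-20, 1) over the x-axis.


Reflection across x-axis: (x, y) -> (x, -y)
(-20, 1) -> (-20, -1)

(-20, -1)


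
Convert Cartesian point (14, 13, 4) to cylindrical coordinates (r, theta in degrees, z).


r = sqrt(14^2 + 13^2) = 19.105
theta = atan2(13, 14) = 42.8789 deg
z = 4

r = 19.105, theta = 42.8789 deg, z = 4


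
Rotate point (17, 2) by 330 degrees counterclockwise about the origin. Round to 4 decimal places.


x' = 17*cos(330) - 2*sin(330) = 15.7224
y' = 17*sin(330) + 2*cos(330) = -6.7679

(15.7224, -6.7679)


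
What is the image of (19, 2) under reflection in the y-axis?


Reflection across y-axis: (x, y) -> (-x, y)
(19, 2) -> (-19, 2)

(-19, 2)


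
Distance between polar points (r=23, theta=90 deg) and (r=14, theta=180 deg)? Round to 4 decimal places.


d = sqrt(r1^2 + r2^2 - 2*r1*r2*cos(t2-t1))
d = sqrt(23^2 + 14^2 - 2*23*14*cos(180-90)) = 26.9258

26.9258


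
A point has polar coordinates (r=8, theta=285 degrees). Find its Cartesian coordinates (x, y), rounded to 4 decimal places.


x = 8 * cos(285) = 2.0706
y = 8 * sin(285) = -7.7274

(2.0706, -7.7274)


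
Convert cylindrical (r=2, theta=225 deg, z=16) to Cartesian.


x = 2 * cos(225) = -1.4142
y = 2 * sin(225) = -1.4142
z = 16

(-1.4142, -1.4142, 16)


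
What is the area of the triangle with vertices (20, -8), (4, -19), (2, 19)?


Area = |x1(y2-y3) + x2(y3-y1) + x3(y1-y2)| / 2
= |20*(-19-19) + 4*(19--8) + 2*(-8--19)| / 2
= 315

315


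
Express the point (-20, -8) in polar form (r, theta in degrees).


r = sqrt((-20)^2 + (-8)^2) = 21.5407
theta = atan2(-8, -20) = 201.8014 degrees

r = 21.5407, theta = 201.8014 degrees


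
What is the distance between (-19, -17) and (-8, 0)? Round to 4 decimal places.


d = sqrt((-8--19)^2 + (0--17)^2) = 20.2485

20.2485


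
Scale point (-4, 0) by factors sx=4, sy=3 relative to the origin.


Scaling: (x*sx, y*sy) = (-4*4, 0*3) = (-16, 0)

(-16, 0)


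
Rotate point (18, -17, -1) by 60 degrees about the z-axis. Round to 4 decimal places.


x' = 18*cos(60) - -17*sin(60) = 23.7224
y' = 18*sin(60) + -17*cos(60) = 7.0885
z' = -1

(23.7224, 7.0885, -1)


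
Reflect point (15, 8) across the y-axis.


Reflection across y-axis: (x, y) -> (-x, y)
(15, 8) -> (-15, 8)

(-15, 8)


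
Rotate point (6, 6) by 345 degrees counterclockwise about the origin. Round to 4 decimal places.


x' = 6*cos(345) - 6*sin(345) = 7.3485
y' = 6*sin(345) + 6*cos(345) = 4.2426

(7.3485, 4.2426)


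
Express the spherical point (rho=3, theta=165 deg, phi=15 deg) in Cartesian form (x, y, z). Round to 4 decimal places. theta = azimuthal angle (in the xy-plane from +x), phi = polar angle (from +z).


x = 3 * sin(15) * cos(165) = -0.75
y = 3 * sin(15) * sin(165) = 0.201
z = 3 * cos(15) = 2.8978

(-0.75, 0.201, 2.8978)


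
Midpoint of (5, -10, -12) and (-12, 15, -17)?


Midpoint = ((5+-12)/2, (-10+15)/2, (-12+-17)/2) = (-3.5, 2.5, -14.5)

(-3.5, 2.5, -14.5)


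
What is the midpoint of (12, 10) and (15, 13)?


Midpoint = ((12+15)/2, (10+13)/2) = (13.5, 11.5)

(13.5, 11.5)


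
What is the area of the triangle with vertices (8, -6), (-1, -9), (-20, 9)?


Area = |x1(y2-y3) + x2(y3-y1) + x3(y1-y2)| / 2
= |8*(-9-9) + -1*(9--6) + -20*(-6--9)| / 2
= 109.5

109.5


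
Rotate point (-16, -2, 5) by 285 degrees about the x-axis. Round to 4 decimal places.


x' = -16
y' = -2*cos(285) - 5*sin(285) = 4.312
z' = -2*sin(285) + 5*cos(285) = 3.2259

(-16, 4.312, 3.2259)


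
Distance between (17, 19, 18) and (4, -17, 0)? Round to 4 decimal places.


d = sqrt((4-17)^2 + (-17-19)^2 + (0-18)^2) = 42.2966

42.2966


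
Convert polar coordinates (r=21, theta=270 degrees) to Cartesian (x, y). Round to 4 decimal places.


x = 21 * cos(270) = 0
y = 21 * sin(270) = -21

(0, -21)


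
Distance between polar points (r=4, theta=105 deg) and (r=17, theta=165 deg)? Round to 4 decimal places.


d = sqrt(r1^2 + r2^2 - 2*r1*r2*cos(t2-t1))
d = sqrt(4^2 + 17^2 - 2*4*17*cos(165-105)) = 15.3948

15.3948


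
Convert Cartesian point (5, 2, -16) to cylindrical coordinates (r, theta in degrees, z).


r = sqrt(5^2 + 2^2) = 5.3852
theta = atan2(2, 5) = 21.8014 deg
z = -16

r = 5.3852, theta = 21.8014 deg, z = -16


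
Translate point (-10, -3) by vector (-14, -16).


Translation: (x+dx, y+dy) = (-10+-14, -3+-16) = (-24, -19)

(-24, -19)


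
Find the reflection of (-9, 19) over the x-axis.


Reflection across x-axis: (x, y) -> (x, -y)
(-9, 19) -> (-9, -19)

(-9, -19)


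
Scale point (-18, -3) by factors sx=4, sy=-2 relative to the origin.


Scaling: (x*sx, y*sy) = (-18*4, -3*-2) = (-72, 6)

(-72, 6)


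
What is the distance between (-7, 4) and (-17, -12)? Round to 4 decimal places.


d = sqrt((-17--7)^2 + (-12-4)^2) = 18.868

18.868


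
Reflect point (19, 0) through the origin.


Reflection through origin: (x, y) -> (-x, -y)
(19, 0) -> (-19, 0)

(-19, 0)


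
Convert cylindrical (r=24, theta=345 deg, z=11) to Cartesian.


x = 24 * cos(345) = 23.1822
y = 24 * sin(345) = -6.2117
z = 11

(23.1822, -6.2117, 11)


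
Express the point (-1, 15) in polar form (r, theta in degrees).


r = sqrt((-1)^2 + 15^2) = 15.0333
theta = atan2(15, -1) = 93.8141 degrees

r = 15.0333, theta = 93.8141 degrees


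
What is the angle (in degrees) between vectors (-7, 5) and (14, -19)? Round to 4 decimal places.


dot = -7*14 + 5*-19 = -193
|u| = 8.6023, |v| = 23.6008
cos(angle) = -0.9506
angle = 161.922 degrees

161.922 degrees


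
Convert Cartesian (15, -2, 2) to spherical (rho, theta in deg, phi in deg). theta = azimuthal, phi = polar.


rho = sqrt(15^2 + (-2)^2 + 2^2) = 15.2643
theta = atan2(-2, 15) = 352.4054 deg
phi = acos(2/15.2643) = 82.4712 deg

rho = 15.2643, theta = 352.4054 deg, phi = 82.4712 deg


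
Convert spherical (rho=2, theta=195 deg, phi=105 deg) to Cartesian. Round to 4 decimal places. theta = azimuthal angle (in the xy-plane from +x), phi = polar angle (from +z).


x = 2 * sin(105) * cos(195) = -1.866
y = 2 * sin(105) * sin(195) = -0.5
z = 2 * cos(105) = -0.5176

(-1.866, -0.5, -0.5176)


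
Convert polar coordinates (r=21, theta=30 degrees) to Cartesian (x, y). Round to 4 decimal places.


x = 21 * cos(30) = 18.1865
y = 21 * sin(30) = 10.5

(18.1865, 10.5)


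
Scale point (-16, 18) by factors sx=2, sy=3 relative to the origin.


Scaling: (x*sx, y*sy) = (-16*2, 18*3) = (-32, 54)

(-32, 54)


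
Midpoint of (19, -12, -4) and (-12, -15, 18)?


Midpoint = ((19+-12)/2, (-12+-15)/2, (-4+18)/2) = (3.5, -13.5, 7)

(3.5, -13.5, 7)


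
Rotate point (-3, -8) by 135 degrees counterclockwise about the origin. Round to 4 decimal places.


x' = -3*cos(135) - -8*sin(135) = 7.7782
y' = -3*sin(135) + -8*cos(135) = 3.5355

(7.7782, 3.5355)


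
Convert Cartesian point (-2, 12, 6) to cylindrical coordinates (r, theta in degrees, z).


r = sqrt((-2)^2 + 12^2) = 12.1655
theta = atan2(12, -2) = 99.4623 deg
z = 6

r = 12.1655, theta = 99.4623 deg, z = 6


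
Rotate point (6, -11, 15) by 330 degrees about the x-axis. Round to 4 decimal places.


x' = 6
y' = -11*cos(330) - 15*sin(330) = -2.0263
z' = -11*sin(330) + 15*cos(330) = 18.4904

(6, -2.0263, 18.4904)


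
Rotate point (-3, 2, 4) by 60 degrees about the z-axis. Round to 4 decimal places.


x' = -3*cos(60) - 2*sin(60) = -3.2321
y' = -3*sin(60) + 2*cos(60) = -1.5981
z' = 4

(-3.2321, -1.5981, 4)


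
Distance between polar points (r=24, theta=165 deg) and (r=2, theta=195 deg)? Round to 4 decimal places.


d = sqrt(r1^2 + r2^2 - 2*r1*r2*cos(t2-t1))
d = sqrt(24^2 + 2^2 - 2*24*2*cos(195-165)) = 22.2904

22.2904


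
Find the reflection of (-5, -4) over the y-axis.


Reflection across y-axis: (x, y) -> (-x, y)
(-5, -4) -> (5, -4)

(5, -4)


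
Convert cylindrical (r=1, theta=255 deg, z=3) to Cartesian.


x = 1 * cos(255) = -0.2588
y = 1 * sin(255) = -0.9659
z = 3

(-0.2588, -0.9659, 3)


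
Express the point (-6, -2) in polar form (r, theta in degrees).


r = sqrt((-6)^2 + (-2)^2) = 6.3246
theta = atan2(-2, -6) = 198.4349 degrees

r = 6.3246, theta = 198.4349 degrees


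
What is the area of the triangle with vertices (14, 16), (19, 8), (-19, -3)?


Area = |x1(y2-y3) + x2(y3-y1) + x3(y1-y2)| / 2
= |14*(8--3) + 19*(-3-16) + -19*(16-8)| / 2
= 179.5

179.5


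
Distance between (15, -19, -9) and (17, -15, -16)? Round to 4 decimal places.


d = sqrt((17-15)^2 + (-15--19)^2 + (-16--9)^2) = 8.3066

8.3066


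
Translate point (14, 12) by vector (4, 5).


Translation: (x+dx, y+dy) = (14+4, 12+5) = (18, 17)

(18, 17)


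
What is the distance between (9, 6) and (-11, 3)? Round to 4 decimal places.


d = sqrt((-11-9)^2 + (3-6)^2) = 20.2237

20.2237


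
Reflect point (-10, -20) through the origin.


Reflection through origin: (x, y) -> (-x, -y)
(-10, -20) -> (10, 20)

(10, 20)


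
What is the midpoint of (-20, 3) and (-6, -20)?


Midpoint = ((-20+-6)/2, (3+-20)/2) = (-13, -8.5)

(-13, -8.5)


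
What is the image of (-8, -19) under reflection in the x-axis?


Reflection across x-axis: (x, y) -> (x, -y)
(-8, -19) -> (-8, 19)

(-8, 19)


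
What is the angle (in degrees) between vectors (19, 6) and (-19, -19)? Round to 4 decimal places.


dot = 19*-19 + 6*-19 = -475
|u| = 19.9249, |v| = 26.8701
cos(angle) = -0.8872
angle = 152.5256 degrees

152.5256 degrees


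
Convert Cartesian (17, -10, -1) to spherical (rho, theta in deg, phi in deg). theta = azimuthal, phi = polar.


rho = sqrt(17^2 + (-10)^2 + (-1)^2) = 19.7484
theta = atan2(-10, 17) = 329.5345 deg
phi = acos(-1/19.7484) = 92.9025 deg

rho = 19.7484, theta = 329.5345 deg, phi = 92.9025 deg


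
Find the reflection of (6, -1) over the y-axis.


Reflection across y-axis: (x, y) -> (-x, y)
(6, -1) -> (-6, -1)

(-6, -1)


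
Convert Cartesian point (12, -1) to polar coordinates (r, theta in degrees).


r = sqrt(12^2 + (-1)^2) = 12.0416
theta = atan2(-1, 12) = 355.2364 degrees

r = 12.0416, theta = 355.2364 degrees


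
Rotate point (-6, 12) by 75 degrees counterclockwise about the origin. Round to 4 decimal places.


x' = -6*cos(75) - 12*sin(75) = -13.144
y' = -6*sin(75) + 12*cos(75) = -2.6897

(-13.144, -2.6897)


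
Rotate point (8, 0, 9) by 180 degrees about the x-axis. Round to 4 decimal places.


x' = 8
y' = 0*cos(180) - 9*sin(180) = 0
z' = 0*sin(180) + 9*cos(180) = -9

(8, 0, -9)


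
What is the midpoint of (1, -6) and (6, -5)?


Midpoint = ((1+6)/2, (-6+-5)/2) = (3.5, -5.5)

(3.5, -5.5)


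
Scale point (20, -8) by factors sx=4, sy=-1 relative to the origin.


Scaling: (x*sx, y*sy) = (20*4, -8*-1) = (80, 8)

(80, 8)


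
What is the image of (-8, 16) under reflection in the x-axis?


Reflection across x-axis: (x, y) -> (x, -y)
(-8, 16) -> (-8, -16)

(-8, -16)


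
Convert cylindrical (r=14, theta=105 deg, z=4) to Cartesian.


x = 14 * cos(105) = -3.6235
y = 14 * sin(105) = 13.523
z = 4

(-3.6235, 13.523, 4)


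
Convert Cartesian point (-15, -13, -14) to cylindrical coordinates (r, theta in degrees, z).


r = sqrt((-15)^2 + (-13)^2) = 19.8494
theta = atan2(-13, -15) = 220.9144 deg
z = -14

r = 19.8494, theta = 220.9144 deg, z = -14


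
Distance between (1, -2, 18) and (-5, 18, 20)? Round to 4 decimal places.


d = sqrt((-5-1)^2 + (18--2)^2 + (20-18)^2) = 20.9762

20.9762


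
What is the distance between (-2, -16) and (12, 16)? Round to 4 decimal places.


d = sqrt((12--2)^2 + (16--16)^2) = 34.9285

34.9285


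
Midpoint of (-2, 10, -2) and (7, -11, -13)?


Midpoint = ((-2+7)/2, (10+-11)/2, (-2+-13)/2) = (2.5, -0.5, -7.5)

(2.5, -0.5, -7.5)


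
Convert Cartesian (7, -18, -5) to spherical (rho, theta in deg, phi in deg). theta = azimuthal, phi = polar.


rho = sqrt(7^2 + (-18)^2 + (-5)^2) = 19.9499
theta = atan2(-18, 7) = 291.2505 deg
phi = acos(-5/19.9499) = 104.5146 deg

rho = 19.9499, theta = 291.2505 deg, phi = 104.5146 deg


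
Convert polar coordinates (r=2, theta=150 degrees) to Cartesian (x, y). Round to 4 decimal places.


x = 2 * cos(150) = -1.7321
y = 2 * sin(150) = 1

(-1.7321, 1)


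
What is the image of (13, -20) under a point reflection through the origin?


Reflection through origin: (x, y) -> (-x, -y)
(13, -20) -> (-13, 20)

(-13, 20)


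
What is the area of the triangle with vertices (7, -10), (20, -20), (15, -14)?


Area = |x1(y2-y3) + x2(y3-y1) + x3(y1-y2)| / 2
= |7*(-20--14) + 20*(-14--10) + 15*(-10--20)| / 2
= 14

14


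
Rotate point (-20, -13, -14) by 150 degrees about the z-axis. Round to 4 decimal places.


x' = -20*cos(150) - -13*sin(150) = 23.8205
y' = -20*sin(150) + -13*cos(150) = 1.2583
z' = -14

(23.8205, 1.2583, -14)


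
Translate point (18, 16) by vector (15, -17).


Translation: (x+dx, y+dy) = (18+15, 16+-17) = (33, -1)

(33, -1)


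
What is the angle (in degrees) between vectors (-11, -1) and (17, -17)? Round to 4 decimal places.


dot = -11*17 + -1*-17 = -170
|u| = 11.0454, |v| = 24.0416
cos(angle) = -0.6402
angle = 129.8056 degrees

129.8056 degrees


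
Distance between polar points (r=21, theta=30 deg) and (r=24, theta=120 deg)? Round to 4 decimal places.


d = sqrt(r1^2 + r2^2 - 2*r1*r2*cos(t2-t1))
d = sqrt(21^2 + 24^2 - 2*21*24*cos(120-30)) = 31.8904

31.8904


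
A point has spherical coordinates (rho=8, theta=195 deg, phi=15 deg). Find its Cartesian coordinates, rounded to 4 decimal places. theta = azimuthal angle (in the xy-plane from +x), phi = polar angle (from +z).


x = 8 * sin(15) * cos(195) = -2
y = 8 * sin(15) * sin(195) = -0.5359
z = 8 * cos(15) = 7.7274

(-2, -0.5359, 7.7274)


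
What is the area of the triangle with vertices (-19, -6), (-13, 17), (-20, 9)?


Area = |x1(y2-y3) + x2(y3-y1) + x3(y1-y2)| / 2
= |-19*(17-9) + -13*(9--6) + -20*(-6-17)| / 2
= 56.5

56.5


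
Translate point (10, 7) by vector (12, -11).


Translation: (x+dx, y+dy) = (10+12, 7+-11) = (22, -4)

(22, -4)


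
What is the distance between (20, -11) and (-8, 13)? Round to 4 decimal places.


d = sqrt((-8-20)^2 + (13--11)^2) = 36.8782

36.8782


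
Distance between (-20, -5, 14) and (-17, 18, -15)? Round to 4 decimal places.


d = sqrt((-17--20)^2 + (18--5)^2 + (-15-14)^2) = 37.1349

37.1349


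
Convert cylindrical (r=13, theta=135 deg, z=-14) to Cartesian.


x = 13 * cos(135) = -9.1924
y = 13 * sin(135) = 9.1924
z = -14

(-9.1924, 9.1924, -14)


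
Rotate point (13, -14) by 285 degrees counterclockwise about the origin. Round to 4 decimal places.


x' = 13*cos(285) - -14*sin(285) = -10.1583
y' = 13*sin(285) + -14*cos(285) = -16.1805

(-10.1583, -16.1805)


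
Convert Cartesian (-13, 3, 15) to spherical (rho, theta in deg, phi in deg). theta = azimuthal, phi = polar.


rho = sqrt((-13)^2 + 3^2 + 15^2) = 20.0749
theta = atan2(3, -13) = 167.0054 deg
phi = acos(15/20.0749) = 41.6513 deg

rho = 20.0749, theta = 167.0054 deg, phi = 41.6513 deg


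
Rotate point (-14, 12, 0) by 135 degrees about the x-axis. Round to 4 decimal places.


x' = -14
y' = 12*cos(135) - 0*sin(135) = -8.4853
z' = 12*sin(135) + 0*cos(135) = 8.4853

(-14, -8.4853, 8.4853)


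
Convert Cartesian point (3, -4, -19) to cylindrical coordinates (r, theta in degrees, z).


r = sqrt(3^2 + (-4)^2) = 5
theta = atan2(-4, 3) = 306.8699 deg
z = -19

r = 5, theta = 306.8699 deg, z = -19


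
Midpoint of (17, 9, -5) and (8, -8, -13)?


Midpoint = ((17+8)/2, (9+-8)/2, (-5+-13)/2) = (12.5, 0.5, -9)

(12.5, 0.5, -9)


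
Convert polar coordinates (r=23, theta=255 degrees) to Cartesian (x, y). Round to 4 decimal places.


x = 23 * cos(255) = -5.9528
y = 23 * sin(255) = -22.2163

(-5.9528, -22.2163)


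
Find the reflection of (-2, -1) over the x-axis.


Reflection across x-axis: (x, y) -> (x, -y)
(-2, -1) -> (-2, 1)

(-2, 1)
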